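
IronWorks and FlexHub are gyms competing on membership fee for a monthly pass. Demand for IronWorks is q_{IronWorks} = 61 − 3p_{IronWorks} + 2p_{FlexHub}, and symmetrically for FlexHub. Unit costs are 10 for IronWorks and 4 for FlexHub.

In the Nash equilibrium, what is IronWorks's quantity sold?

34.875

IronWorks's profit: π = (p_{IronWorks} − 10)(61 − 3p_{IronWorks} + 2p_{FlexHub}).
∂π/∂p_{IronWorks} = 91 − 6p_{IronWorks} + 2p_{FlexHub} = 0 ⇒ p_{IronWorks} = 91/6 + (1/3)p_{FlexHub}.
Similarly p_{FlexHub} = 73/6 + (1/3)p_{IronWorks}.
Plugging p_{FlexHub} into IronWorks's best response: p_{IronWorks} = 91/6 + (1/3)(73/6 + (1/3)p_{IronWorks}) ⇒ (8/9)p_{IronWorks} = 173/9, so p_{IronWorks} = 21.625.
Then p_{FlexHub} = 73/6 + (1/3)·21.625 = 19.375.
q_{IronWorks} = 61 − 3·21.625 + 2·19.375 = 34.875.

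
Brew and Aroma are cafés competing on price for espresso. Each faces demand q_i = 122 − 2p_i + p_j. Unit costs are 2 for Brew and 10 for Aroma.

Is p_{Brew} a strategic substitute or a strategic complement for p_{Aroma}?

strategic complements

Brew's profit: π = (p_{Brew} − 2)(122 − 2p_{Brew} + p_{Aroma}).
∂π/∂p_{Brew} = 126 − 4p_{Brew} + p_{Aroma} = 0 ⇒ p_{Brew} = 31.5 + 0.25p_{Aroma}.
The best-response slope dp_{Brew}/dp_{Aroma} = 0.25 > 0: the reaction function is upward-sloping, so the choices are strategic complements.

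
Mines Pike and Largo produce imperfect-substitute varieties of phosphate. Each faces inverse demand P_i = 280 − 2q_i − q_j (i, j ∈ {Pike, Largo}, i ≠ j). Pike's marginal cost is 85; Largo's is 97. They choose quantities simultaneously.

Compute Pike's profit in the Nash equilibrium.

Mine Pike's profit: π = q_{Pike}(280 − 2q_{Pike} − q_{Largo}) − 85q_{Pike}.
∂π/∂q_{Pike} = 195 − 4q_{Pike} − q_{Largo} = 0 ⇒ q_{Pike} = 48.75 − 0.25q_{Largo}.
Similarly q_{Largo} = 45.75 − 0.25q_{Pike}.
Substituting the second reaction function into the first: q_{Pike} = 48.75 − 0.25(45.75 − 0.25q_{Pike}), which gives 0.9375q_{Pike} = 37.3125 ⇒ q_{Pike} = 39.8.
Then q_{Largo} = 45.75 − 0.25·39.8 = 35.8.
P_{Pike} = 280 − 2·39.8 − 35.8 = 164.6.
Profit = (164.6 − 85)·39.8 = 3168.08.

3168.08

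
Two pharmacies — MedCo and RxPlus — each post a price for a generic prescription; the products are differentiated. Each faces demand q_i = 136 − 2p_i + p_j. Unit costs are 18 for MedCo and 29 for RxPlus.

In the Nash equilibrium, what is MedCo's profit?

MedCo's profit: π = (p_{MedCo} − 18)(136 − 2p_{MedCo} + p_{RxPlus}).
∂π/∂p_{MedCo} = 172 − 4p_{MedCo} + p_{RxPlus} = 0 ⇒ p_{MedCo} = 43 + 0.25p_{RxPlus}.
Similarly p_{RxPlus} = 48.5 + 0.25p_{MedCo}.
Plugging p_{RxPlus} into MedCo's best response: p_{MedCo} = 43 + 0.25(48.5 + 0.25p_{MedCo}) ⇒ 0.9375p_{MedCo} = 55.125, so p_{MedCo} = 58.8.
Then p_{RxPlus} = 48.5 + 0.25·58.8 = 63.2.
q_{MedCo} = 136 − 2·58.8 + 63.2 = 81.6.
Profit = (58.8 − 18)·81.6 = 3329.28.

3329.28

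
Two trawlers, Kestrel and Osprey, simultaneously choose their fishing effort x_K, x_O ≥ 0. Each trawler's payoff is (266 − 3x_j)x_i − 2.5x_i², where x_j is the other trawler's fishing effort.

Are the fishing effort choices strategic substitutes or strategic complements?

strategic substitutes

Kestrel's payoff is (266 − 3x_O)x_K − 2.5x_K².
∂π/∂x_K = 266 − 3x_O − 5x_K = 0, so x_K = 53.2 − 0.6x_O.
The best-response slope dx_K/dx_O = −0.6 < 0: the reaction function is downward-sloping, so the choices are strategic substitutes.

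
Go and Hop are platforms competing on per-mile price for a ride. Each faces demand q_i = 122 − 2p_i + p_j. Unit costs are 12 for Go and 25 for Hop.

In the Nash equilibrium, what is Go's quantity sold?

76.8

Go's profit: π = (p_{Go} − 12)(122 − 2p_{Go} + p_{Hop}).
∂π/∂p_{Go} = 146 − 4p_{Go} + p_{Hop} = 0 ⇒ p_{Go} = 36.5 + 0.25p_{Hop}.
Similarly p_{Hop} = 43 + 0.25p_{Go}.
Substituting the second reaction function into the first: p_{Go} = 36.5 + 0.25(43 + 0.25p_{Go}), which gives 0.9375p_{Go} = 47.25 ⇒ p_{Go} = 50.4.
Then p_{Hop} = 43 + 0.25·50.4 = 55.6.
q_{Go} = 122 − 2·50.4 + 55.6 = 76.8.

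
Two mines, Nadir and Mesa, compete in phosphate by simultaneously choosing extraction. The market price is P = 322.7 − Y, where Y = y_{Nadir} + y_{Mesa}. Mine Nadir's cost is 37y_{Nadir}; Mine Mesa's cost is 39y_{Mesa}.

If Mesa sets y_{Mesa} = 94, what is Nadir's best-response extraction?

95.85

Mine Nadir's profit: π = y_{Nadir}(322.7 − (y_{Nadir} + y_{Mesa})) − 37y_{Nadir}.
∂π/∂y_{Nadir} = 285.7 − 2y_{Nadir} − y_{Mesa} = 0, so y_{Nadir} = 142.85 − 0.5y_{Mesa}.
At y_{Mesa} = 94: y_{Nadir} = 142.85 − 0.5·94 = 95.85.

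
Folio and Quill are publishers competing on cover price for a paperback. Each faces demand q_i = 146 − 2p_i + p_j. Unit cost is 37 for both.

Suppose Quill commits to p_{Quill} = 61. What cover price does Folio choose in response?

Folio's profit: π = (p_{Folio} − 37)(146 − 2p_{Folio} + p_{Quill}).
∂π/∂p_{Folio} = 220 − 4p_{Folio} + p_{Quill} = 0 ⇒ p_{Folio} = 55 + 0.25p_{Quill}.
At p_{Quill} = 61: p_{Folio} = 55 + 0.25·61 = 70.25.

70.25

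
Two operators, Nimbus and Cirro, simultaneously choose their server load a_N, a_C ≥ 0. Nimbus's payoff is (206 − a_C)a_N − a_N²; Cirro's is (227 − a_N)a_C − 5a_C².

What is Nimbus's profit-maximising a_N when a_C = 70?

Expanding Nimbus's payoff: 206a_N − a_Ca_N − a_N².
∂π/∂a_N = 206 − a_C − 2a_N = 0, so a_N = 103 − 0.5a_C.
At a_C = 70: a_N = 103 − 0.5·70 = 68.

68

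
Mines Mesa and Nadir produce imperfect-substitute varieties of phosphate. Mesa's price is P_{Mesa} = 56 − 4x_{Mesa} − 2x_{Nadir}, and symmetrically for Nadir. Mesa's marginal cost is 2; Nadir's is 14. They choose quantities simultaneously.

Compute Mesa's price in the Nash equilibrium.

25.2

Mine Mesa's profit: π = x_{Mesa}(56 − 4x_{Mesa} − 2x_{Nadir}) − 2x_{Mesa}.
∂π/∂x_{Mesa} = 54 − 8x_{Mesa} − 2x_{Nadir} = 0 ⇒ x_{Mesa} = 6.75 − 0.25x_{Nadir}.
Similarly x_{Nadir} = 5.25 − 0.25x_{Mesa}.
Solving the two reaction functions simultaneously: (1 − (−0.25)(−0.25))x_{Mesa} = 6.75 − 0.25·5.25, so 0.9375x_{Mesa} = 5.4375 and x_{Mesa} = 5.8.
Then x_{Nadir} = 5.25 − 0.25·5.8 = 3.8.
P_{Mesa} = 56 − 4·5.8 − 2·3.8 = 25.2.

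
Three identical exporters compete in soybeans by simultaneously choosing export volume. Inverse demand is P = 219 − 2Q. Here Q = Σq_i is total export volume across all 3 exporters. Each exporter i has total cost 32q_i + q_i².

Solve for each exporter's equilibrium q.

A representative exporter's profit is π_i = q_i(219 − 2Q) − 32q_i − q_i², with Q = q_i + Σ_{j≠i} q_j.
First-order condition: 187 − 6q_i − 2Σ_{j≠i} q_j = 0.
In a symmetric equilibrium every exporter chooses the same q, so Σ_{j≠i} q_j = 2q. The condition becomes 187 − 10q = 0, giving q = 187/10 = 18.7.

18.7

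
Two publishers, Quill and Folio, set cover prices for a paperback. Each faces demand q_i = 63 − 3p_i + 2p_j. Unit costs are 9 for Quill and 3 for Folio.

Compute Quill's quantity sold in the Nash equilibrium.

37.125

Quill's profit: π = (p_{Quill} − 9)(63 − 3p_{Quill} + 2p_{Folio}).
∂π/∂p_{Quill} = 90 − 6p_{Quill} + 2p_{Folio} = 0 ⇒ p_{Quill} = 15 + (1/3)p_{Folio}.
Similarly p_{Folio} = 12 + (1/3)p_{Quill}.
Solving the two reaction functions simultaneously: (1 − (1/3)(1/3))p_{Quill} = 15 + (1/3)·12, so (8/9)p_{Quill} = 19 and p_{Quill} = 21.375.
Then p_{Folio} = 12 + (1/3)·21.375 = 19.125.
q_{Quill} = 63 − 3·21.375 + 2·19.125 = 37.125.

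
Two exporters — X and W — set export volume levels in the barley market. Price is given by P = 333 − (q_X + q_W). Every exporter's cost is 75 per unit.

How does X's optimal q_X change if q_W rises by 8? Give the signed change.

-4

Exporter X's profit: π = q_X(333 − (q_X + q_W)) − 75q_X.
∂π/∂q_X = 258 − 2q_X − q_W = 0, so q_X = 129 − 0.5q_W.
The reaction-function slope is −0.5, so an 8-unit rise in q_W moves q_X by −0.5 × 8 = −4. X's best response falls — the actions are strategic substitutes.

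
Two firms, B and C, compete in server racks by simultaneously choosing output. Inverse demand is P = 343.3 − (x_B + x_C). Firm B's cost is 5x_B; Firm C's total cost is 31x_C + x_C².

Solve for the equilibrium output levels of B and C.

148.7, 40.9

Firm B's profit: π = x_B(343.3 − (x_B + x_C)) − 5x_B.
∂π/∂x_B = 338.3 − 2x_B − x_C = 0, so x_B = 169.15 − 0.5x_C.
For C: ∂π/∂x_C = 312.3 − 4x_C − x_B = 0 ⇒ x_C = 78.075 − 0.25x_B.
Plugging x_C into B's best response: x_B = 169.15 − 0.5(78.075 − 0.25x_B) ⇒ 0.875x_B = 130.1125, so x_B = 148.7.
Then x_C = 78.075 − 0.25·148.7 = 40.9.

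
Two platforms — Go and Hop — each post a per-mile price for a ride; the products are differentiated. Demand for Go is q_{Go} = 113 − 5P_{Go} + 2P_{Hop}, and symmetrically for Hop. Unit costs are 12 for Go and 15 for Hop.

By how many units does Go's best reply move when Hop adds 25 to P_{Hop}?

Go's profit: π = (P_{Go} − 12)(113 − 5P_{Go} + 2P_{Hop}).
∂π/∂P_{Go} = 173 − 10P_{Go} + 2P_{Hop} = 0 ⇒ P_{Go} = 17.3 + 0.2P_{Hop}.
The reaction-function slope is 0.2, so a 25-unit rise in P_{Hop} moves P_{Go} by 0.2 × 25 = 5. Go's best response rises — the actions are strategic complements.

5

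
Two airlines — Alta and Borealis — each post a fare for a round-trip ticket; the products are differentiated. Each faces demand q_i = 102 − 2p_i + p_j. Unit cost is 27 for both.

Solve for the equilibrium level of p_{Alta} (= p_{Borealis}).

Alta's profit: π = (p_{Alta} − 27)(102 − 2p_{Alta} + p_{Borealis}).
∂π/∂p_{Alta} = 156 − 4p_{Alta} + p_{Borealis} = 0 ⇒ p_{Alta} = 39 + 0.25p_{Borealis}.
The game is symmetric, so in equilibrium p_{Borealis} = p_{Alta}: the reaction function gives 0.75p_{Alta} = 39, hence p_{Alta} = 52.

52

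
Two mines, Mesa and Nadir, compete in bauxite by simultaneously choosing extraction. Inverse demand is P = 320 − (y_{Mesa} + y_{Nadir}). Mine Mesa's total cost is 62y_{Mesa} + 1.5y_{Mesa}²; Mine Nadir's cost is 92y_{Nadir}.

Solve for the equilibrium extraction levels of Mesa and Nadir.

32, 98

Mine Mesa's profit: π = y_{Mesa}(320 − (y_{Mesa} + y_{Nadir})) − 62y_{Mesa} − 1.5y_{Mesa}².
∂π/∂y_{Mesa} = 258 − 5y_{Mesa} − y_{Nadir} = 0, so y_{Mesa} = 51.6 − 0.2y_{Nadir}.
For Nadir: ∂π/∂y_{Nadir} = 228 − 2y_{Nadir} − y_{Mesa} = 0 ⇒ y_{Nadir} = 114 − 0.5y_{Mesa}.
Solving the two reaction functions simultaneously: (1 − (−0.2)(−0.5))y_{Mesa} = 51.6 − 0.2·114, so 0.9y_{Mesa} = 28.8 and y_{Mesa} = 32.
Then y_{Nadir} = 114 − 0.5·32 = 98.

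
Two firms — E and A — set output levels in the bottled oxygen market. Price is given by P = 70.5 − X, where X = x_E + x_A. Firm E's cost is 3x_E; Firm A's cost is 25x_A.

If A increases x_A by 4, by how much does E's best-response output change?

-2

Firm E's profit: π = x_E(70.5 − (x_E + x_A)) − 3x_E.
∂π/∂x_E = 67.5 − 2x_E − x_A = 0, so x_E = 33.75 − 0.5x_A.
The reaction-function slope is −0.5, so a 4-unit rise in x_A moves x_E by −0.5 × 4 = −2. E's best response falls — the actions are strategic substitutes.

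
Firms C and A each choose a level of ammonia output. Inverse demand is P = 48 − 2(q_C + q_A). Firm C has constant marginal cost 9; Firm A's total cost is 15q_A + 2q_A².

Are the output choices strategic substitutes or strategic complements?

Firm C's profit: π = q_C(48 − 2(q_C + q_A)) − 9q_C.
∂π/∂q_C = 39 − 4q_C − 2q_A = 0, so q_C = 9.75 − 0.5q_A.
The best-response slope dq_C/dq_A = −0.5 < 0: the reaction function is downward-sloping, so the choices are strategic substitutes.

strategic substitutes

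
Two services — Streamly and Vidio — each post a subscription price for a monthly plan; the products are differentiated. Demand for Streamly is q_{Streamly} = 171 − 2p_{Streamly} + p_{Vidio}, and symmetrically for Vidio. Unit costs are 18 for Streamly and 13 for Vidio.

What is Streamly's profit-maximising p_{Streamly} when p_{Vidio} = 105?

Streamly's profit: π = (p_{Streamly} − 18)(171 − 2p_{Streamly} + p_{Vidio}).
∂π/∂p_{Streamly} = 207 − 4p_{Streamly} + p_{Vidio} = 0 ⇒ p_{Streamly} = 51.75 + 0.25p_{Vidio}.
At p_{Vidio} = 105: p_{Streamly} = 51.75 + 0.25·105 = 78.

78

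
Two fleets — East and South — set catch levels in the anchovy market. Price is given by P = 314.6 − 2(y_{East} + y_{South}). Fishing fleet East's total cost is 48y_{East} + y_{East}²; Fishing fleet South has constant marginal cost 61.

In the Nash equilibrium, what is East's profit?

2345.2848

Fishing fleet East's profit: π = y_{East}(314.6 − 2(y_{East} + y_{South})) − 48y_{East} − y_{East}².
∂π/∂y_{East} = 266.6 − 6y_{East} − 2y_{South} = 0, so y_{East} = 1333/30 − (1/3)y_{South}.
For South: ∂π/∂y_{South} = 253.6 − 4y_{South} − 2y_{East} = 0 ⇒ y_{South} = 63.4 − 0.5y_{East}.
Substituting the second reaction function into the first: y_{East} = 1333/30 − (1/3)(63.4 − 0.5y_{East}), which gives (5/6)y_{East} = 23.3 ⇒ y_{East} = 27.96.
Then y_{South} = 63.4 − 0.5·27.96 = 49.42.
Price P = 314.6 − 2·77.38 = 159.84.
East's profit: (159.84 − 48)·27.96 − (27.96)² = 2345.2848.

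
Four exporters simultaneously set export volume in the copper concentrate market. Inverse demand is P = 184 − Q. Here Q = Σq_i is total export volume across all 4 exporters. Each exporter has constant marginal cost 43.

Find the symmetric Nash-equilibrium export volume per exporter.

28.2

A representative exporter's profit is π_i = q_i(184 − Q) − 43q_i, with Q = q_i + Σ_{j≠i} q_j.
First-order condition: 141 − 2q_i − Σ_{j≠i} q_j = 0.
In a symmetric equilibrium every exporter chooses the same q, so Σ_{j≠i} q_j = 3q. The condition becomes 141 − 5q = 0, giving q = 141/5 = 28.2.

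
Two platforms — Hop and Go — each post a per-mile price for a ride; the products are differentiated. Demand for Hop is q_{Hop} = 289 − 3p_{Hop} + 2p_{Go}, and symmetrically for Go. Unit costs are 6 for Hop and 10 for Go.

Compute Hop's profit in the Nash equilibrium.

15336.75

Hop's profit: π = (p_{Hop} − 6)(289 − 3p_{Hop} + 2p_{Go}).
∂π/∂p_{Hop} = 307 − 6p_{Hop} + 2p_{Go} = 0 ⇒ p_{Hop} = 307/6 + (1/3)p_{Go}.
Similarly p_{Go} = 319/6 + (1/3)p_{Hop}.
Solving the two reaction functions simultaneously: (1 − (1/3)(1/3))p_{Hop} = 307/6 + (1/3)·(319/6), so (8/9)p_{Hop} = 620/9 and p_{Hop} = 77.5.
Then p_{Go} = 319/6 + (1/3)·77.5 = 79.
q_{Hop} = 289 − 3·77.5 + 2·79 = 214.5.
Profit = (77.5 − 6)·214.5 = 15336.75.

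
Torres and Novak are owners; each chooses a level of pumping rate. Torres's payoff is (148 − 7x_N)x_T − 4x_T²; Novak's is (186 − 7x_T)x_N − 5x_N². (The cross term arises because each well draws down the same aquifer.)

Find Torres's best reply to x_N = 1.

Expanding Torres's payoff: 148x_T − 7x_Nx_T − 4x_T².
∂π/∂x_T = 148 − 7x_N − 8x_T = 0, so x_T = 18.5 − 0.875x_N.
At x_N = 1: x_T = 18.5 − 0.875·1 = 17.625.

17.625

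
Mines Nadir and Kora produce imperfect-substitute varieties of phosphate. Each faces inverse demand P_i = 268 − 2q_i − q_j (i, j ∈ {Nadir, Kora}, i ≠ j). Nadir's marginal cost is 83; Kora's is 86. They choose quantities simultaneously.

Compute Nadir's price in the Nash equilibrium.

157.4

Mine Nadir's profit: π = q_{Nadir}(268 − 2q_{Nadir} − q_{Kora}) − 83q_{Nadir}.
∂π/∂q_{Nadir} = 185 − 4q_{Nadir} − q_{Kora} = 0 ⇒ q_{Nadir} = 46.25 − 0.25q_{Kora}.
Similarly q_{Kora} = 45.5 − 0.25q_{Nadir}.
Substituting the second reaction function into the first: q_{Nadir} = 46.25 − 0.25(45.5 − 0.25q_{Nadir}), which gives 0.9375q_{Nadir} = 34.875 ⇒ q_{Nadir} = 37.2.
Then q_{Kora} = 45.5 − 0.25·37.2 = 36.2.
P_{Nadir} = 268 − 2·37.2 − 36.2 = 157.4.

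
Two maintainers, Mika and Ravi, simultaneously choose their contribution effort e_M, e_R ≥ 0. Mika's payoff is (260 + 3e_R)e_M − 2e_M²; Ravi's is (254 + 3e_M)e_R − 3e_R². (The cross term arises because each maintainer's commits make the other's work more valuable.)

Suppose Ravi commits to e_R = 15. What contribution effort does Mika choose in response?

Expanding Mika's payoff: 260e_M + 3e_Re_M − 2e_M².
∂π/∂e_M = 260 + 3e_R − 4e_M = 0, so e_M = 65 + 0.75e_R.
At e_R = 15: e_M = 65 + 0.75·15 = 76.25.

76.25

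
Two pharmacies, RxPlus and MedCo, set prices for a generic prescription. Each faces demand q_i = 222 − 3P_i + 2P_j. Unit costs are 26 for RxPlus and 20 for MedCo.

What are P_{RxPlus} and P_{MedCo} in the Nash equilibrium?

73.875, 71.625

RxPlus's profit: π = (P_{RxPlus} − 26)(222 − 3P_{RxPlus} + 2P_{MedCo}).
∂π/∂P_{RxPlus} = 300 − 6P_{RxPlus} + 2P_{MedCo} = 0 ⇒ P_{RxPlus} = 50 + (1/3)P_{MedCo}.
Similarly P_{MedCo} = 47 + (1/3)P_{RxPlus}.
Substituting the second reaction function into the first: P_{RxPlus} = 50 + (1/3)(47 + (1/3)P_{RxPlus}), which gives (8/9)P_{RxPlus} = 197/3 ⇒ P_{RxPlus} = 73.875.
Then P_{MedCo} = 47 + (1/3)·73.875 = 71.625.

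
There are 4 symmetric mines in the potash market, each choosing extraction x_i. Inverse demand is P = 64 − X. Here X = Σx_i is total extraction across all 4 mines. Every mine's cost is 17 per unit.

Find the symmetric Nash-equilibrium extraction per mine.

A representative mine's profit is π_i = x_i(64 − X) − 17x_i, with X = x_i + Σ_{j≠i} x_j.
First-order condition: 47 − 2x_i − Σ_{j≠i} x_j = 0.
In a symmetric equilibrium every mine chooses the same x, so Σ_{j≠i} x_j = 3x. The condition becomes 47 − 5x = 0, giving x = 47/5 = 9.4.

9.4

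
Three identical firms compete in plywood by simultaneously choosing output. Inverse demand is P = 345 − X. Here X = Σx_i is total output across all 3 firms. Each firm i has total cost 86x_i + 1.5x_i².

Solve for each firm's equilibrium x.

A representative firm's profit is π_i = x_i(345 − X) − 86x_i − 1.5x_i², with X = x_i + Σ_{j≠i} x_j.
First-order condition: 259 − 5x_i − Σ_{j≠i} x_j = 0.
With identical firms, set every x_j = x: then 259 − 5x − 2x = 0, i.e. x = 259/7 = 37.

37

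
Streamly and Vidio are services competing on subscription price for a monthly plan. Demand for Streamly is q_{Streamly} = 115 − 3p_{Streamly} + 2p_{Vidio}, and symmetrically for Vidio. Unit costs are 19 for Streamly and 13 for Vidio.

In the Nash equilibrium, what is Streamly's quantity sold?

68.625

Streamly's profit: π = (p_{Streamly} − 19)(115 − 3p_{Streamly} + 2p_{Vidio}).
∂π/∂p_{Streamly} = 172 − 6p_{Streamly} + 2p_{Vidio} = 0 ⇒ p_{Streamly} = 86/3 + (1/3)p_{Vidio}.
Similarly p_{Vidio} = 77/3 + (1/3)p_{Streamly}.
Plugging p_{Vidio} into Streamly's best response: p_{Streamly} = 86/3 + (1/3)(77/3 + (1/3)p_{Streamly}) ⇒ (8/9)p_{Streamly} = 335/9, so p_{Streamly} = 41.875.
Then p_{Vidio} = 77/3 + (1/3)·41.875 = 39.625.
q_{Streamly} = 115 − 3·41.875 + 2·39.625 = 68.625.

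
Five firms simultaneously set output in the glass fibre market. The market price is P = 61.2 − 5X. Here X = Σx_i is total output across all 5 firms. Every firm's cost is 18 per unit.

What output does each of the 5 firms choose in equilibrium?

1.44

A representative firm's profit is π_i = x_i(61.2 − 5X) − 18x_i, with X = x_i + Σ_{j≠i} x_j.
First-order condition: 43.2 − 10x_i − 5Σ_{j≠i} x_j = 0.
In a symmetric equilibrium every firm chooses the same x, so Σ_{j≠i} x_j = 4x. The condition becomes 43.2 − 30x = 0, giving x = 43.2/30 = 1.44.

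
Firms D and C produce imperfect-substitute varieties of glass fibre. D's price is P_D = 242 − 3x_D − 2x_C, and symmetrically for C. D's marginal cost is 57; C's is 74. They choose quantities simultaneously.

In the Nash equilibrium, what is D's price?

129.5625

Firm D's profit: π = x_D(242 − 3x_D − 2x_C) − 57x_D.
∂π/∂x_D = 185 − 6x_D − 2x_C = 0 ⇒ x_D = 185/6 − (1/3)x_C.
Similarly x_C = 28 − (1/3)x_D.
Plugging x_C into D's best response: x_D = 185/6 − (1/3)(28 − (1/3)x_D) ⇒ (8/9)x_D = 21.5, so x_D = 24.1875.
Then x_C = 28 − (1/3)·24.1875 = 19.9375.
P_D = 242 − 3·24.1875 − 2·19.9375 = 129.5625.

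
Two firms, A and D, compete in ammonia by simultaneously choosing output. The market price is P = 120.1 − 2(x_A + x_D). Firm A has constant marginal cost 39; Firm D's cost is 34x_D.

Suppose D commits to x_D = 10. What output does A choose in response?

15.275

Firm A's profit: π = x_A(120.1 − 2(x_A + x_D)) − 39x_A.
∂π/∂x_A = 81.1 − 4x_A − 2x_D = 0, so x_A = 20.275 − 0.5x_D.
At x_D = 10: x_A = 20.275 − 0.5·10 = 15.275.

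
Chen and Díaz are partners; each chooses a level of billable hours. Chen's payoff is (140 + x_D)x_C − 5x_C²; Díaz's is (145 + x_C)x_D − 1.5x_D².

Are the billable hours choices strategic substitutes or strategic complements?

strategic complements

Expanding Chen's payoff: 140x_C + x_Dx_C − 5x_C².
∂π/∂x_C = 140 + x_D − 10x_C = 0, so x_C = 14 + 0.1x_D.
The best-response slope dx_C/dx_D = 0.1 > 0: the reaction function is upward-sloping, so the choices are strategic complements.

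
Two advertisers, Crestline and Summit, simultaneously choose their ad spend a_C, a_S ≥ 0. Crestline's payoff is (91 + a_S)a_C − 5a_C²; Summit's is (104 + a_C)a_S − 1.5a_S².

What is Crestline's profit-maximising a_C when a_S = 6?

Expanding Crestline's payoff: 91a_C + a_Sa_C − 5a_C².
∂π/∂a_C = 91 + a_S − 10a_C = 0, so a_C = 9.1 + 0.1a_S.
At a_S = 6: a_C = 9.1 + 0.1·6 = 9.7.

9.7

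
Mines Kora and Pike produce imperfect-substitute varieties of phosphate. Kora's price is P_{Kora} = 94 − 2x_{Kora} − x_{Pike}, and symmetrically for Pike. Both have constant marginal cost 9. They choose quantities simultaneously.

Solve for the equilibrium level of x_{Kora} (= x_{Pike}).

17

Mine Kora's profit: π = x_{Kora}(94 − 2x_{Kora} − x_{Pike}) − 9x_{Kora}.
∂π/∂x_{Kora} = 85 − 4x_{Kora} − x_{Pike} = 0 ⇒ x_{Kora} = 21.25 − 0.25x_{Pike}.
Setting x_{Kora} = x_{Pike} in the reaction function: x_{Kora} = 21.25 − 0.25x_{Kora}, so x_{Kora} = 21.25 / 1.25 = 17.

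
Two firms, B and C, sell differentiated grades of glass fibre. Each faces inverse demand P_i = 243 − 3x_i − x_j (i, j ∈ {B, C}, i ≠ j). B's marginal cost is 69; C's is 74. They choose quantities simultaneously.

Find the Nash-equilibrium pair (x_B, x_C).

25, 24

Firm B's profit: π = x_B(243 − 3x_B − x_C) − 69x_B.
∂π/∂x_B = 174 − 6x_B − x_C = 0 ⇒ x_B = 29 − (1/6)x_C.
Similarly x_C = 169/6 − (1/6)x_B.
Solving the two reaction functions simultaneously: (1 − (−1/6)(−1/6))x_B = 29 − (1/6)·(169/6), so (35/36)x_B = 875/36 and x_B = 25.
Then x_C = 169/6 − (1/6)·25 = 24.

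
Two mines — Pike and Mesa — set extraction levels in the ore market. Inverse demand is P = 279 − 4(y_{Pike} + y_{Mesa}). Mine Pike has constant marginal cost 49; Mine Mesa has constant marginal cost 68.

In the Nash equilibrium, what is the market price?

132

Mine Pike's profit: π = y_{Pike}(279 − 4(y_{Pike} + y_{Mesa})) − 49y_{Pike}.
∂π/∂y_{Pike} = 230 − 8y_{Pike} − 4y_{Mesa} = 0, so y_{Pike} = 28.75 − 0.5y_{Mesa}.
By the same steps for Mesa: y_{Mesa} = 26.375 − 0.5y_{Pike}.
Solving the two reaction functions simultaneously: (1 − (−0.5)(−0.5))y_{Pike} = 28.75 − 0.5·26.375, so 0.75y_{Pike} = 15.5625 and y_{Pike} = 20.75.
Then y_{Mesa} = 26.375 − 0.5·20.75 = 16.
Equilibrium price: P = 279 − 4·36.75 = 132.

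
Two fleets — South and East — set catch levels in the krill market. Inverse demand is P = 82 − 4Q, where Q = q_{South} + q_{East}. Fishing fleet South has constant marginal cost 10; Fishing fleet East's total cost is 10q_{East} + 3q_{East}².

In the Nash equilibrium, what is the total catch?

Fishing fleet South's profit: π = q_{South}(82 − 4(q_{South} + q_{East})) − 10q_{South}.
∂π/∂q_{South} = 72 − 8q_{South} − 4q_{East} = 0, so q_{South} = 9 − 0.5q_{East}.
For East: ∂π/∂q_{East} = 72 − 14q_{East} − 4q_{South} = 0 ⇒ q_{East} = 36/7 − (2/7)q_{South}.
Plugging q_{East} into South's best response: q_{South} = 9 − 0.5(36/7 − (2/7)q_{South}) ⇒ (6/7)q_{South} = 45/7, so q_{South} = 7.5.
Then q_{East} = 36/7 − (2/7)·7.5 = 3.
Total catch: 7.5 + 3 = 10.5.

10.5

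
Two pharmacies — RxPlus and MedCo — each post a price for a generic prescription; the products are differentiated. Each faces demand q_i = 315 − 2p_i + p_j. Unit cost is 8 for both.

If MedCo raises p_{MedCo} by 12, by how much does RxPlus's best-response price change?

3

RxPlus's profit: π = (p_{RxPlus} − 8)(315 − 2p_{RxPlus} + p_{MedCo}).
∂π/∂p_{RxPlus} = 331 − 4p_{RxPlus} + p_{MedCo} = 0 ⇒ p_{RxPlus} = 82.75 + 0.25p_{MedCo}.
The reaction-function slope is 0.25, so a 12-unit rise in p_{MedCo} moves p_{RxPlus} by 0.25 × 12 = 3. RxPlus's best response rises — the actions are strategic complements.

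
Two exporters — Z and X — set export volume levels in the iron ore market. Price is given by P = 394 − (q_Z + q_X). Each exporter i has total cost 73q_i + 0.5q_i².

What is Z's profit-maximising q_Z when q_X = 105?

Exporter Z's profit: π = q_Z(394 − (q_Z + q_X)) − 73q_Z − 0.5q_Z².
∂π/∂q_Z = 321 − 3q_Z − q_X = 0, so q_Z = 107 − (1/3)q_X.
At q_X = 105: q_Z = 107 − (1/3)·105 = 72.

72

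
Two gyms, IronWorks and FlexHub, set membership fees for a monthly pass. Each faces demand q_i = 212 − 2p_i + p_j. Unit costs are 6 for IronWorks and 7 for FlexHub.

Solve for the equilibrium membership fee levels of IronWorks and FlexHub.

74.8, 75.2

IronWorks's profit: π = (p_{IronWorks} − 6)(212 − 2p_{IronWorks} + p_{FlexHub}).
∂π/∂p_{IronWorks} = 224 − 4p_{IronWorks} + p_{FlexHub} = 0 ⇒ p_{IronWorks} = 56 + 0.25p_{FlexHub}.
Similarly p_{FlexHub} = 56.5 + 0.25p_{IronWorks}.
Substituting the second reaction function into the first: p_{IronWorks} = 56 + 0.25(56.5 + 0.25p_{IronWorks}), which gives 0.9375p_{IronWorks} = 70.125 ⇒ p_{IronWorks} = 74.8.
Then p_{FlexHub} = 56.5 + 0.25·74.8 = 75.2.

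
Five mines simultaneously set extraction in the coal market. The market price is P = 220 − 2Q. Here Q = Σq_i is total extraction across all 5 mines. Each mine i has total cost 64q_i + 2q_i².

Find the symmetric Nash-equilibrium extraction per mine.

9.75

A representative mine's profit is π_i = q_i(220 − 2Q) − 64q_i − 2q_i², with Q = q_i + Σ_{j≠i} q_j.
First-order condition: 156 − 8q_i − 2Σ_{j≠i} q_j = 0.
Imposing symmetry (q_j = q for all j) turns Σ_{j≠i} q_j into 4q, so 156 = 16q and q = 9.75.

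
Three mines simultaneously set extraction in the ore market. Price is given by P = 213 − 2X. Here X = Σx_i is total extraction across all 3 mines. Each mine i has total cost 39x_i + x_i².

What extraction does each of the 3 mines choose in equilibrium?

17.4

A representative mine's profit is π_i = x_i(213 − 2X) − 39x_i − x_i², with X = x_i + Σ_{j≠i} x_j.
First-order condition: 174 − 6x_i − 2Σ_{j≠i} x_j = 0.
Imposing symmetry (x_j = x for all j) turns Σ_{j≠i} x_j into 2x, so 174 = 10x and x = 17.4.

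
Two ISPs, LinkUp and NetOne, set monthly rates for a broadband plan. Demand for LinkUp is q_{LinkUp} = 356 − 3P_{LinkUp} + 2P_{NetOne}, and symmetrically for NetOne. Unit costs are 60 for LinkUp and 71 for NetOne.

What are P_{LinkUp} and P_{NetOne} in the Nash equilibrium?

136.0625, 140.1875

LinkUp's profit: π = (P_{LinkUp} − 60)(356 − 3P_{LinkUp} + 2P_{NetOne}).
∂π/∂P_{LinkUp} = 536 − 6P_{LinkUp} + 2P_{NetOne} = 0 ⇒ P_{LinkUp} = 268/3 + (1/3)P_{NetOne}.
Similarly P_{NetOne} = 569/6 + (1/3)P_{LinkUp}.
Plugging P_{NetOne} into LinkUp's best response: P_{LinkUp} = 268/3 + (1/3)(569/6 + (1/3)P_{LinkUp}) ⇒ (8/9)P_{LinkUp} = 2177/18, so P_{LinkUp} = 136.0625.
Then P_{NetOne} = 569/6 + (1/3)·136.0625 = 140.1875.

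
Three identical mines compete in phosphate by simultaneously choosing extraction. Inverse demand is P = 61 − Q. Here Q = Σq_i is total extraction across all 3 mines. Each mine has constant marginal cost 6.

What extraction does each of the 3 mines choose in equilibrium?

13.75

A representative mine's profit is π_i = q_i(61 − Q) − 6q_i, with Q = q_i + Σ_{j≠i} q_j.
First-order condition: 55 − 2q_i − Σ_{j≠i} q_j = 0.
In a symmetric equilibrium every mine chooses the same q, so Σ_{j≠i} q_j = 2q. The condition becomes 55 − 4q = 0, giving q = 55/4 = 13.75.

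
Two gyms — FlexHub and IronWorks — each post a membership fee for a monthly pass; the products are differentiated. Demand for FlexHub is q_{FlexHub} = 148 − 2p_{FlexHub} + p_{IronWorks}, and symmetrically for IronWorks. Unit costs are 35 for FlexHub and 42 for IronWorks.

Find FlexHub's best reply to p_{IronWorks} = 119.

FlexHub's profit: π = (p_{FlexHub} − 35)(148 − 2p_{FlexHub} + p_{IronWorks}).
∂π/∂p_{FlexHub} = 218 − 4p_{FlexHub} + p_{IronWorks} = 0 ⇒ p_{FlexHub} = 54.5 + 0.25p_{IronWorks}.
At p_{IronWorks} = 119: p_{FlexHub} = 54.5 + 0.25·119 = 84.25.

84.25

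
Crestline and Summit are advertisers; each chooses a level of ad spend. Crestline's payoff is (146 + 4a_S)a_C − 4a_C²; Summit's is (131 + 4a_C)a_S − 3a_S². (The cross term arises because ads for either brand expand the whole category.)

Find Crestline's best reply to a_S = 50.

43.25

Expanding Crestline's payoff: 146a_C + 4a_Sa_C − 4a_C².
∂π/∂a_C = 146 + 4a_S − 8a_C = 0, so a_C = 18.25 + 0.5a_S.
At a_S = 50: a_C = 18.25 + 0.5·50 = 43.25.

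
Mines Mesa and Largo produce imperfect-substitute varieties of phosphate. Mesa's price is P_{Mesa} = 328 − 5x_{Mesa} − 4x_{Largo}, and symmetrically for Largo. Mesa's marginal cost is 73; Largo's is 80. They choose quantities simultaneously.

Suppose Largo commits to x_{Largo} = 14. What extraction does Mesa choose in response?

19.9

Mine Mesa's profit: π = x_{Mesa}(328 − 5x_{Mesa} − 4x_{Largo}) − 73x_{Mesa}.
∂π/∂x_{Mesa} = 255 − 10x_{Mesa} − 4x_{Largo} = 0 ⇒ x_{Mesa} = 25.5 − 0.4x_{Largo}.
At x_{Largo} = 14: x_{Mesa} = 25.5 − 0.4·14 = 19.9.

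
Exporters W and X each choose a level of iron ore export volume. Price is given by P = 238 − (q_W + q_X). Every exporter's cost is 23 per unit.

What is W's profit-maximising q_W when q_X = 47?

Exporter W's profit: π = q_W(238 − (q_W + q_X)) − 23q_W.
∂π/∂q_W = 215 − 2q_W − q_X = 0, so q_W = 107.5 − 0.5q_X.
At q_X = 47: q_W = 107.5 − 0.5·47 = 84.

84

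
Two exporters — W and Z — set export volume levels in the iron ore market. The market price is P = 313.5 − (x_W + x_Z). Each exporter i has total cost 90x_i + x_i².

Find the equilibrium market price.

224.1

Exporter W's profit: π = x_W(313.5 − (x_W + x_Z)) − 90x_W − x_W².
∂π/∂x_W = 223.5 − 4x_W − x_Z = 0, so x_W = 55.875 − 0.25x_Z.
The game is symmetric, so in equilibrium x_Z = x_W: the reaction function gives 1.25x_W = 55.875, hence x_W = 44.7.
Equilibrium price: P = 313.5 − 89.4 = 224.1.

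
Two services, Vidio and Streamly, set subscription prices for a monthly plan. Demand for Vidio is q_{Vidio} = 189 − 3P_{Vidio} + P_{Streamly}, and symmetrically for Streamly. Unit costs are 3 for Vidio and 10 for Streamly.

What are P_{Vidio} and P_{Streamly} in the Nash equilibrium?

40.2, 43.2

Vidio's profit: π = (P_{Vidio} − 3)(189 − 3P_{Vidio} + P_{Streamly}).
∂π/∂P_{Vidio} = 198 − 6P_{Vidio} + P_{Streamly} = 0 ⇒ P_{Vidio} = 33 + (1/6)P_{Streamly}.
Similarly P_{Streamly} = 36.5 + (1/6)P_{Vidio}.
Substituting the second reaction function into the first: P_{Vidio} = 33 + (1/6)(36.5 + (1/6)P_{Vidio}), which gives (35/36)P_{Vidio} = 469/12 ⇒ P_{Vidio} = 40.2.
Then P_{Streamly} = 36.5 + (1/6)·40.2 = 43.2.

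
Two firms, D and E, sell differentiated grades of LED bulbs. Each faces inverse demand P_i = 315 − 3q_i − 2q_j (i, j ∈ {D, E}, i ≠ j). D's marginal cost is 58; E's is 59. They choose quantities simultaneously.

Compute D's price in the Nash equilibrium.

Firm D's profit: π = q_D(315 − 3q_D − 2q_E) − 58q_D.
∂π/∂q_D = 257 − 6q_D − 2q_E = 0 ⇒ q_D = 257/6 − (1/3)q_E.
Similarly q_E = 128/3 − (1/3)q_D.
Substituting the second reaction function into the first: q_D = 257/6 − (1/3)(128/3 − (1/3)q_D), which gives (8/9)q_D = 515/18 ⇒ q_D = 32.1875.
Then q_E = 128/3 − (1/3)·32.1875 = 31.9375.
P_D = 315 − 3·32.1875 − 2·31.9375 = 154.5625.

154.5625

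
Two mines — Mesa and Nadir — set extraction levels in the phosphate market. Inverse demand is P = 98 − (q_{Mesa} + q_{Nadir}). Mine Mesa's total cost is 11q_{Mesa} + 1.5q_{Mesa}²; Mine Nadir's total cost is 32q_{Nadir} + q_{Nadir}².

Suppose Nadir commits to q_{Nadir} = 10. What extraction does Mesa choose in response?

15.4

Mine Mesa's profit: π = q_{Mesa}(98 − (q_{Mesa} + q_{Nadir})) − 11q_{Mesa} − 1.5q_{Mesa}².
∂π/∂q_{Mesa} = 87 − 5q_{Mesa} − q_{Nadir} = 0, so q_{Mesa} = 17.4 − 0.2q_{Nadir}.
At q_{Nadir} = 10: q_{Mesa} = 17.4 − 0.2·10 = 15.4.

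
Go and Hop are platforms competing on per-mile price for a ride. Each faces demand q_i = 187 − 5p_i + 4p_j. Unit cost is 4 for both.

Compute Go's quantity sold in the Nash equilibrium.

Go's profit: π = (p_{Go} − 4)(187 − 5p_{Go} + 4p_{Hop}).
∂π/∂p_{Go} = 207 − 10p_{Go} + 4p_{Hop} = 0 ⇒ p_{Go} = 20.7 + 0.4p_{Hop}.
Setting p_{Go} = p_{Hop} in the reaction function: p_{Go} = 20.7 + 0.4p_{Go}, so p_{Go} = 20.7 / 0.6 = 34.5.
q_{Go} = 187 − 5·34.5 + 4·34.5 = 152.5.

152.5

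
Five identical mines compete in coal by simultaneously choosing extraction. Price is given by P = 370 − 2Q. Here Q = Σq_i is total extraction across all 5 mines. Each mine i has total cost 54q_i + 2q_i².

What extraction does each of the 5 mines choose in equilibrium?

19.75

A representative mine's profit is π_i = q_i(370 − 2Q) − 54q_i − 2q_i², with Q = q_i + Σ_{j≠i} q_j.
First-order condition: 316 − 8q_i − 2Σ_{j≠i} q_j = 0.
With identical mines, set every q_j = q: then 316 − 8q − 8q = 0, i.e. q = 316/16 = 19.75.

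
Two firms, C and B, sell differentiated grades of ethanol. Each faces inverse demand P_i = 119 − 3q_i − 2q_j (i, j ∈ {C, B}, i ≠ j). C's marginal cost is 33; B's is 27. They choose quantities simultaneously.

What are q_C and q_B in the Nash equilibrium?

Firm C's profit: π = q_C(119 − 3q_C − 2q_B) − 33q_C.
∂π/∂q_C = 86 − 6q_C − 2q_B = 0 ⇒ q_C = 43/3 − (1/3)q_B.
Similarly q_B = 46/3 − (1/3)q_C.
Plugging q_B into C's best response: q_C = 43/3 − (1/3)(46/3 − (1/3)q_C) ⇒ (8/9)q_C = 83/9, so q_C = 10.375.
Then q_B = 46/3 − (1/3)·10.375 = 11.875.

10.375, 11.875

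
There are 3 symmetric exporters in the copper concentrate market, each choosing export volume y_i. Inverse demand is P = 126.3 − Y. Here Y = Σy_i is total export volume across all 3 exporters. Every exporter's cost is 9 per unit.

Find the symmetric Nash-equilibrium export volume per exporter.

29.325

A representative exporter's profit is π_i = y_i(126.3 − Y) − 9y_i, with Y = y_i + Σ_{j≠i} y_j.
First-order condition: 117.3 − 2y_i − Σ_{j≠i} y_j = 0.
In a symmetric equilibrium every exporter chooses the same y, so Σ_{j≠i} y_j = 2y. The condition becomes 117.3 − 4y = 0, giving y = 117.3/4 = 29.325.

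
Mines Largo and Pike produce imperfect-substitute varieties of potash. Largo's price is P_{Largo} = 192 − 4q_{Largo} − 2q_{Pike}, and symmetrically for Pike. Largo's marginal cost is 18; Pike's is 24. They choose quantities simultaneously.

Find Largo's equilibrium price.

88.4

Mine Largo's profit: π = q_{Largo}(192 − 4q_{Largo} − 2q_{Pike}) − 18q_{Largo}.
∂π/∂q_{Largo} = 174 − 8q_{Largo} − 2q_{Pike} = 0 ⇒ q_{Largo} = 21.75 − 0.25q_{Pike}.
Similarly q_{Pike} = 21 − 0.25q_{Largo}.
Plugging q_{Pike} into Largo's best response: q_{Largo} = 21.75 − 0.25(21 − 0.25q_{Largo}) ⇒ 0.9375q_{Largo} = 16.5, so q_{Largo} = 17.6.
Then q_{Pike} = 21 − 0.25·17.6 = 16.6.
P_{Largo} = 192 − 4·17.6 − 2·16.6 = 88.4.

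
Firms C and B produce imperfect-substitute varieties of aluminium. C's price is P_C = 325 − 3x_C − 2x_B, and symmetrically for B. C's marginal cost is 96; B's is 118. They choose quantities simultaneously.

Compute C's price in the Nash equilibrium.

186

Firm C's profit: π = x_C(325 − 3x_C − 2x_B) − 96x_C.
∂π/∂x_C = 229 − 6x_C − 2x_B = 0 ⇒ x_C = 229/6 − (1/3)x_B.
Similarly x_B = 34.5 − (1/3)x_C.
Plugging x_B into C's best response: x_C = 229/6 − (1/3)(34.5 − (1/3)x_C) ⇒ (8/9)x_C = 80/3, so x_C = 30.
Then x_B = 34.5 − (1/3)·30 = 24.5.
P_C = 325 − 3·30 − 2·24.5 = 186.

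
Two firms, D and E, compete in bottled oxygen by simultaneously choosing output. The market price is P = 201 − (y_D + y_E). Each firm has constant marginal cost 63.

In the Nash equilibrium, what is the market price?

Firm D's profit: π = y_D(201 − (y_D + y_E)) − 63y_D.
∂π/∂y_D = 138 − 2y_D − y_E = 0, so y_D = 69 − 0.5y_E.
By symmetry y_E = y_D; substituting into the reaction function, 1.5y_D = 69 and y_D = 46.
Equilibrium price: P = 201 − 92 = 109.

109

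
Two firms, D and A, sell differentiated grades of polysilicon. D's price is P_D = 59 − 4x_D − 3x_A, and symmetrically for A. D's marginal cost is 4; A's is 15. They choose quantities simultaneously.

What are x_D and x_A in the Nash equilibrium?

Firm D's profit: π = x_D(59 − 4x_D − 3x_A) − 4x_D.
∂π/∂x_D = 55 − 8x_D − 3x_A = 0 ⇒ x_D = 6.875 − 0.375x_A.
Similarly x_A = 5.5 − 0.375x_D.
Substituting the second reaction function into the first: x_D = 6.875 − 0.375(5.5 − 0.375x_D), which gives (55/64)x_D = 4.8125 ⇒ x_D = 5.6.
Then x_A = 5.5 − 0.375·5.6 = 3.4.

5.6, 3.4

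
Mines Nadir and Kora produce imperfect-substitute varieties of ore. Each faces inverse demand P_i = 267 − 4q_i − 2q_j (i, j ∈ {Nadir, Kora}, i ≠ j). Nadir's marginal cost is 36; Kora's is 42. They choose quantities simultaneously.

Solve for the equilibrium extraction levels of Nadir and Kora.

Mine Nadir's profit: π = q_{Nadir}(267 − 4q_{Nadir} − 2q_{Kora}) − 36q_{Nadir}.
∂π/∂q_{Nadir} = 231 − 8q_{Nadir} − 2q_{Kora} = 0 ⇒ q_{Nadir} = 28.875 − 0.25q_{Kora}.
Similarly q_{Kora} = 28.125 − 0.25q_{Nadir}.
Substituting the second reaction function into the first: q_{Nadir} = 28.875 − 0.25(28.125 − 0.25q_{Nadir}), which gives 0.9375q_{Nadir} = 699/32 ⇒ q_{Nadir} = 23.3.
Then q_{Kora} = 28.125 − 0.25·23.3 = 22.3.

23.3, 22.3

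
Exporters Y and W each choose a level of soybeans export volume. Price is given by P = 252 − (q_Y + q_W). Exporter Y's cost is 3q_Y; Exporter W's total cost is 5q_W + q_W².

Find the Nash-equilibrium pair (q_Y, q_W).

107, 35

Exporter Y's profit: π = q_Y(252 − (q_Y + q_W)) − 3q_Y.
∂π/∂q_Y = 249 − 2q_Y − q_W = 0, so q_Y = 124.5 − 0.5q_W.
For W: ∂π/∂q_W = 247 − 4q_W − q_Y = 0 ⇒ q_W = 61.75 − 0.25q_Y.
Plugging q_W into Y's best response: q_Y = 124.5 − 0.5(61.75 − 0.25q_Y) ⇒ 0.875q_Y = 93.625, so q_Y = 107.
Then q_W = 61.75 − 0.25·107 = 35.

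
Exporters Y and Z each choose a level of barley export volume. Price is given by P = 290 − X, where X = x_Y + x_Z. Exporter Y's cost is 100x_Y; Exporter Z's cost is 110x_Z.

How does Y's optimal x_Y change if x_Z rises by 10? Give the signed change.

Exporter Y's profit: π = x_Y(290 − (x_Y + x_Z)) − 100x_Y.
∂π/∂x_Y = 190 − 2x_Y − x_Z = 0, so x_Y = 95 − 0.5x_Z.
The reaction-function slope is −0.5, so a 10-unit rise in x_Z moves x_Y by −0.5 × 10 = −5. Y's best response falls — the actions are strategic substitutes.

-5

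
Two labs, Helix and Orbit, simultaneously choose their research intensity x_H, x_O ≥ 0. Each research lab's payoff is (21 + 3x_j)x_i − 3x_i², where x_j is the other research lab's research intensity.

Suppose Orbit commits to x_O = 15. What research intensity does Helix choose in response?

Helix's payoff is (21 + 3x_O)x_H − 3x_H².
∂π/∂x_H = 21 + 3x_O − 6x_H = 0, so x_H = 3.5 + 0.5x_O.
At x_O = 15: x_H = 3.5 + 0.5·15 = 11.

11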